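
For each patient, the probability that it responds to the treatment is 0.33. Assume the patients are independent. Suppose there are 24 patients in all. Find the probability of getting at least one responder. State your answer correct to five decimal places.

0.99993

P(at least one) = 1 − P(none) = 1 − (1 − 0.33)^24
= 1 − 0.0000670 = 0.9999330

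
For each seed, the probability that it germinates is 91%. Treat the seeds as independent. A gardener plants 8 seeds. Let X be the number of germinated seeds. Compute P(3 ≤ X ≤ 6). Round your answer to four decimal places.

0.1577

X ~ Binomial(8, 0.91); P(3 ≤ X ≤ 6) = Σ C(8,k) p^k (1−p)^(8−k) over k:
  k=3: C(8,3)·0.91^3·0.09^5 = 0.000249
  k=4: C(8,4)·0.91^4·0.09^4 = 0.003149
  k=5: C(8,5)·0.91^5·0.09^3 = 0.025475
  k=6: C(8,6)·0.91^6·0.09^2 = 0.128793
Total = 0.157667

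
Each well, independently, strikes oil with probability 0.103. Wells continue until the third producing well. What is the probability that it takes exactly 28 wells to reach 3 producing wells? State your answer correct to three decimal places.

0.025

Y = trial on which the third success occurs; negative binomial, r=3, p=0.103.
P(Y=28) = C(27,2) · p^3 · (1−p)^25
= 351 · 0.0010927 · 0.066041 = 0.02533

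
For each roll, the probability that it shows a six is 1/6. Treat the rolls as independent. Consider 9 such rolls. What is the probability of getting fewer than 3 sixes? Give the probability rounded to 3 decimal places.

X ~ Binomial(9, 0.166667); P(X ≤ 2) = Σ C(9,k) p^k (1−p)^(9−k) over k:
  k=0: C(9,0)·0.166667^0·0.833333^9 = 0.19381
  k=1: C(9,1)·0.166667^1·0.833333^8 = 0.34885
  k=2: C(9,2)·0.166667^2·0.833333^7 = 0.27908
Total = 0.82174

0.822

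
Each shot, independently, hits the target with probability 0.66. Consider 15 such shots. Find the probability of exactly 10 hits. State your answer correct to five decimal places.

0.21399

X ~ Binomial(n=15, p=0.66).
P(X=10) = C(15,10) · p^10 · (1−p)^5
= 3003 · 0.015683 · 0.0045435 = 0.2139879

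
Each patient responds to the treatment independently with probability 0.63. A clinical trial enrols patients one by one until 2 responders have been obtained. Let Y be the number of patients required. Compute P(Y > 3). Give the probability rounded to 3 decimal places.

0.309

Needing more than 3 patients ⇔ fewer than 2 successes in the first 3. With X ~ Binomial(3, 0.63), P(Y > 3) = P(X ≤ 1).
  k=0: C(3,0)·0.63^0·0.37^3 = 0.05065
  k=1: C(3,1)·0.63^1·0.37^2 = 0.25874
P(X ≤ 1) = 0.30939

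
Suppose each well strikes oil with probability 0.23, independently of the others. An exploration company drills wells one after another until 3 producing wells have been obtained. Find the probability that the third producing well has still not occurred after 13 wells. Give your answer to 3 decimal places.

0.396

Needing more than 13 wells ⇔ fewer than 3 successes in the first 13. With X ~ Binomial(13, 0.23), P(Y > 13) = P(X ≤ 2).
  k=0: C(13,0)·0.23^0·0.77^13 = 0.03345
  k=1: C(13,1)·0.23^1·0.77^12 = 0.12989
  k=2: C(13,2)·0.23^2·0.77^11 = 0.23278
P(X ≤ 2) = 0.39612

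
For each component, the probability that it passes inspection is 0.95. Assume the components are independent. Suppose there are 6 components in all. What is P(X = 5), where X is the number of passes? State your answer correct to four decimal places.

X ~ Binomial(n=6, p=0.95).
P(X=5) = C(6,5) · p^5 · (1−p)^1
= 6 · 0.77378 · 0.05 = 0.232134

0.2321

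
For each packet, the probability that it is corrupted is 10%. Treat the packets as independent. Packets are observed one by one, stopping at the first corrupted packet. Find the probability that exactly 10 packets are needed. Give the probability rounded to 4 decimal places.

Geometric (trials to first success), p = 0.10.
P(Y = 10) = (1−p)^9 · p = 0.38742 · 0.10 = 0.038742

0.0387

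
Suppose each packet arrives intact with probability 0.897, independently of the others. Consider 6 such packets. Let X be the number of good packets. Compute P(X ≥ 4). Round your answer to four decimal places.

0.9828

X ~ Binomial(6, 0.897); P(X ≥ 4) = Σ C(6,k) p^k (1−p)^(6−k) over k:
  k=4: C(6,4)·0.897^4·0.103^2 = 0.103023
  k=5: C(6,5)·0.897^5·0.103^1 = 0.358881
  k=6: C(6,6)·0.897^6·0.103^0 = 0.520900
Total = 0.982805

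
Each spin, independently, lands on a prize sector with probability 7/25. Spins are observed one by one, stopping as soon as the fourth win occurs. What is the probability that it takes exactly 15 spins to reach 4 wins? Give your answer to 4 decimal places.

0.0603

Y = trial on which the fourth success occurs; negative binomial, r=4, p=0.28.
P(Y=15) = C(14,3) · p^4 · (1−p)^11
= 364 · 0.0061466 · 0.026956 = 0.060310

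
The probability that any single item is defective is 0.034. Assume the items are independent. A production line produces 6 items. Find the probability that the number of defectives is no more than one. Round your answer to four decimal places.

0.9842

X ~ Binomial(6, 0.034); P(X ≤ 1) = Σ C(6,k) p^k (1−p)^(6−k) over k:
  k=0: C(6,0)·0.034^0·0.966^6 = 0.812574
  k=1: C(6,1)·0.034^1·0.966^5 = 0.171599
Total = 0.984173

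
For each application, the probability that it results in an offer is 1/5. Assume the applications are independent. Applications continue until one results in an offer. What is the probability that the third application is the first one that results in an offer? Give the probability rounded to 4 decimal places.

Geometric (trials to first success), p = 0.20.
P(Y = 3) = (1−p)^2 · p = 0.64 · 0.20 = 0.128000

0.1280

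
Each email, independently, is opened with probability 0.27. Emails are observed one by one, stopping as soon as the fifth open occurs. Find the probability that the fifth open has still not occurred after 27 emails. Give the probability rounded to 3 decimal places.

0.109

Needing more than 27 emails ⇔ fewer than 5 successes in the first 27. With X ~ Binomial(27, 0.27), P(Y > 27) = P(X ≤ 4).
  k=0: C(27,0)·0.27^0·0.73^27 = 0.00020
  k=1: C(27,1)·0.27^1·0.73^26 = 0.00204
  k=2: C(27,2)·0.27^2·0.73^25 = 0.00980
  k=3: C(27,3)·0.27^3·0.73^24 = 0.03020
  k=4: C(27,4)·0.27^4·0.73^23 = 0.06701
P(X ≤ 4) = 0.10925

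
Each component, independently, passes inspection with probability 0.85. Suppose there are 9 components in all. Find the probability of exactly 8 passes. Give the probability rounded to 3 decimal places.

X ~ Binomial(n=9, p=0.85).
P(X=8) = C(9,8) · p^8 · (1−p)^1
= 9 · 0.27249 · 0.15 = 0.36786

0.368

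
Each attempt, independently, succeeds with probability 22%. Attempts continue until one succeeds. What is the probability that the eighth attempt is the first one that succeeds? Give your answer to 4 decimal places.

Geometric (trials to first success), p = 0.22.
P(Y = 8) = (1−p)^7 · p = 0.17566 · 0.22 = 0.038644

0.0386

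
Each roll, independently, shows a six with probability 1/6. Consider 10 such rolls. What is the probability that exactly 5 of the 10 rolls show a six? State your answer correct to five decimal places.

X ~ Binomial(n=10, p=0.166667).
P(X=5) = C(10,5) · p^5 · (1−p)^5
= 252 · 0.0001286 · 0.40188 = 0.0130238

0.01302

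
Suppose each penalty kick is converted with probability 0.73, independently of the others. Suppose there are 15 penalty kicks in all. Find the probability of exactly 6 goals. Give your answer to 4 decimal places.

0.0058

X ~ Binomial(n=15, p=0.73).
P(X=6) = C(15,6) · p^6 · (1−p)^9
= 5005 · 0.15133 · 7.6256e-06 = 0.005776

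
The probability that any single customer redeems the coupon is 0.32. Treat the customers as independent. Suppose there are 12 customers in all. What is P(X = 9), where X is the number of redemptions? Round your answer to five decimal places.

0.00243

X ~ Binomial(n=12, p=0.32).
P(X=9) = C(12,9) · p^9 · (1−p)^3
= 220 · 3.5184e-05 · 0.31443 = 0.0024339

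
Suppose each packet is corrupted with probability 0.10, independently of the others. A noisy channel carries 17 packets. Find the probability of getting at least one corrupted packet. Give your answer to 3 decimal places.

0.833

P(at least one) = 1 − P(none) = 1 − (1 − 0.10)^17
= 1 − 0.16677 = 0.83323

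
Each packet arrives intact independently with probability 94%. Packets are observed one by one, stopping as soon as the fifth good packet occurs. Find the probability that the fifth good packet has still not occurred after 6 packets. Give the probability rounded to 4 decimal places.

Needing more than 6 packets ⇔ fewer than 5 successes in the first 6. With X ~ Binomial(6, 0.94), P(Y > 6) = P(X ≤ 4).
  k=0: C(6,0)·0.94^0·0.06^6 = 0.000000
  k=1: C(6,1)·0.94^1·0.06^5 = 0.000004
  k=2: C(6,2)·0.94^2·0.06^4 = 0.000172
  k=3: C(6,3)·0.94^3·0.06^3 = 0.003588
  k=4: C(6,4)·0.94^4·0.06^2 = 0.042160
P(X ≤ 4) = 0.045925

0.0459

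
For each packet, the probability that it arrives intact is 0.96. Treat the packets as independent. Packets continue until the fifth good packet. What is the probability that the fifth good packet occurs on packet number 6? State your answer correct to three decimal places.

0.163

Y = trial on which the fifth success occurs; negative binomial, r=5, p=0.96.
P(Y=6) = C(5,4) · p^5 · (1−p)^1
= 5 · 0.81537 · 0.04 = 0.16307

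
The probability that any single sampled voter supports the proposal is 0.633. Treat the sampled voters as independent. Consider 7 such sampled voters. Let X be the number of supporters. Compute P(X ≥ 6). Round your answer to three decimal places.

X ~ Binomial(7, 0.633); P(X ≥ 6) = Σ C(7,k) p^k (1−p)^(7−k) over k:
  k=6: C(7,6)·0.633^6·0.367^1 = 0.16527
  k=7: C(7,7)·0.633^7·0.367^0 = 0.04072
Total = 0.20599

0.206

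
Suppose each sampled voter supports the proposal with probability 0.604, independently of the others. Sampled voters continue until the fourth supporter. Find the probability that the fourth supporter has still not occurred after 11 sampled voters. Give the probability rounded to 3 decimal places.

0.027

Needing more than 11 sampled voters ⇔ fewer than 4 successes in the first 11. With X ~ Binomial(11, 0.604), P(Y > 11) = P(X ≤ 3).
  k=0: C(11,0)·0.604^0·0.396^11 = 0.00004
  k=1: C(11,1)·0.604^1·0.396^10 = 0.00063
  k=2: C(11,2)·0.604^2·0.396^9 = 0.00480
  k=3: C(11,3)·0.604^3·0.396^8 = 0.02199
P(X ≤ 3) = 0.02746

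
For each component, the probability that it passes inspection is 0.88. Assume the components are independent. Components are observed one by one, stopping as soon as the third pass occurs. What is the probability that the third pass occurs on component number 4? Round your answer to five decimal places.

Y = trial on which the third success occurs; negative binomial, r=3, p=0.88.
P(Y=4) = C(3,2) · p^3 · (1−p)^1
= 3 · 0.68147 · 0.12 = 0.2453299

0.24533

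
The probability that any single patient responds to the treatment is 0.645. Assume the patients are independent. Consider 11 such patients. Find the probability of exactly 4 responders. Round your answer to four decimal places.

0.0406

X ~ Binomial(n=11, p=0.645).
P(X=4) = C(11,4) · p^4 · (1−p)^7
= 330 · 0.17308 · 0.00071056 = 0.040584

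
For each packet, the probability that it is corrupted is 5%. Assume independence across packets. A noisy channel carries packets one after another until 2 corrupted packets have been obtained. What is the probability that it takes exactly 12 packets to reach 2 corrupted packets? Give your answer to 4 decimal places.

0.0165

Y = trial on which the second success occurs; negative binomial, r=2, p=0.05.
P(Y=12) = C(11,1) · p^2 · (1−p)^10
= 11 · 0.0025 · 0.59874 = 0.016465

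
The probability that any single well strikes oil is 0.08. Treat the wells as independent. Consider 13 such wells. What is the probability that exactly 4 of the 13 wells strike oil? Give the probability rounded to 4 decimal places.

0.0138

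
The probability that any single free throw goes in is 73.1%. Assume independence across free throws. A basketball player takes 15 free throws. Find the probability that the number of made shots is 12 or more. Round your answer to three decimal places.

0.395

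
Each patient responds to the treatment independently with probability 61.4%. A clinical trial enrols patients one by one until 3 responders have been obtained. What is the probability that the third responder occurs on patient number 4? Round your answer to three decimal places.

0.268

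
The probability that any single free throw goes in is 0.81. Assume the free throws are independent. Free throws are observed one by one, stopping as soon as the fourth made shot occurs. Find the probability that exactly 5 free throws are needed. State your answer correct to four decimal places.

0.3272

Y = trial on which the fourth success occurs; negative binomial, r=4, p=0.81.
P(Y=5) = C(4,3) · p^4 · (1−p)^1
= 4 · 0.43047 · 0.19 = 0.327155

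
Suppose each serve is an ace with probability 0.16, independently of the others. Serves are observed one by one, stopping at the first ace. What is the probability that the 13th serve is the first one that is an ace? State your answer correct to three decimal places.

0.020

Geometric (trials to first success), p = 0.16.
P(Y = 13) = (1−p)^12 · p = 0.12341 · 0.16 = 0.01975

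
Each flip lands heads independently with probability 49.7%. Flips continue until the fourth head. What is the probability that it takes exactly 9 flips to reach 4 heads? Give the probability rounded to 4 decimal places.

0.1100

Y = trial on which the fourth success occurs; negative binomial, r=4, p=0.497.
P(Y=9) = C(8,3) · p^4 · (1−p)^5
= 56 · 0.061013 · 0.032199 = 0.110015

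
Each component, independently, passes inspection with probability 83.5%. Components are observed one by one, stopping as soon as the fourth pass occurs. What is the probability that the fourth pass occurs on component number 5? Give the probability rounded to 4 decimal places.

Y = trial on which the fourth success occurs; negative binomial, r=4, p=0.835.
P(Y=5) = C(4,3) · p^4 · (1−p)^1
= 4 · 0.48612 · 0.165 = 0.320841

0.3208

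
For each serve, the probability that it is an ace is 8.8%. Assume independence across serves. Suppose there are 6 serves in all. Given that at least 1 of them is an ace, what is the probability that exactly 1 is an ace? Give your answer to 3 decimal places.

X ~ Binomial(6, 0.088). Want P(X=1 | X≥1) = P(X=1) / P(X≥1).
P(X=1) = C(6,1)·0.088^1·0.912^5 = 0.33313
P(X≥1) = 1 − 0.57540 = 0.42460
Ratio = 0.33313 / 0.42460 = 0.78456

0.785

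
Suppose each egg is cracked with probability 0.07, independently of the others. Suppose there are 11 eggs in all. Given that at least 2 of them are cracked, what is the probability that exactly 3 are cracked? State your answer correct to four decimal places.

X ~ Binomial(11, 0.07). Want P(X=3 | X≥2) = P(X=3) / P(X≥2).
P(X=3) = C(11,3)·0.07^3·0.93^8 = 0.031670
P(X≥2) = 1 − 0.450104 − 0.372666 = 0.177230
Ratio = 0.031670 / 0.177230 = 0.178692

0.1787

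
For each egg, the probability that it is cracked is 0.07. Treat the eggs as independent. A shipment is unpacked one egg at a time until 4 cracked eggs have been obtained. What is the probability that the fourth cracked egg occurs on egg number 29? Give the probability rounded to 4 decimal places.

Y = trial on which the fourth success occurs; negative binomial, r=4, p=0.07.
P(Y=29) = C(28,3) · p^4 · (1−p)^25
= 3276 · 2.401e-05 · 0.16296 = 0.012818

0.0128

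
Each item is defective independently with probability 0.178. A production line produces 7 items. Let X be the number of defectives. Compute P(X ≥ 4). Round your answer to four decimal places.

0.0222

X ~ Binomial(7, 0.178); P(X ≥ 4) = Σ C(7,k) p^k (1−p)^(7−k) over k:
  k=4: C(7,4)·0.178^4·0.822^3 = 0.019515
  k=5: C(7,5)·0.178^5·0.822^2 = 0.002535
  k=6: C(7,6)·0.178^6·0.822^1 = 0.000183
  k=7: C(7,7)·0.178^7·0.822^0 = 0.000006
Total = 0.022239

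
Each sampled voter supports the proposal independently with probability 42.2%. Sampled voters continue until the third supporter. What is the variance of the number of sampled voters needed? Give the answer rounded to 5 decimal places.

9.73698

Y = total sampled voters until the third success; negative binomial with r=3, p=0.422.
Var(Y) = r(1−p)/p² = 3·0.578 / 0.422² = 9.7369781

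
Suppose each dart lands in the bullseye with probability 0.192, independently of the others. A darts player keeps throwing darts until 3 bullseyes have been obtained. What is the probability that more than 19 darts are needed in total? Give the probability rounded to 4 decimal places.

Needing more than 19 darts ⇔ fewer than 3 successes in the first 19. With X ~ Binomial(19, 0.192), P(Y > 19) = P(X ≤ 2).
  k=0: C(19,0)·0.192^0·0.808^19 = 0.017411
  k=1: C(19,1)·0.192^1·0.808^18 = 0.078607
  k=2: C(19,2)·0.192^2·0.808^17 = 0.168109
P(X ≤ 2) = 0.264127

0.2641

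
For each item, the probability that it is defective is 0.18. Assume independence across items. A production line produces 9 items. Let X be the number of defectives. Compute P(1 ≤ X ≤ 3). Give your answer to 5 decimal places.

X ~ Binomial(9, 0.18); P(1 ≤ X ≤ 3) = Σ C(9,k) p^k (1−p)^(9−k) over k:
  k=1: C(9,1)·0.18^1·0.82^8 = 0.3311508
  k=2: C(9,2)·0.18^2·0.82^7 = 0.2907666
  k=3: C(9,3)·0.18^3·0.82^6 = 0.1489292
Total = 0.7708466

0.77085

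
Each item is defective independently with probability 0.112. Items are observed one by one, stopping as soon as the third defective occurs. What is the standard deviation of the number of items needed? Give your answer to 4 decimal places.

Y = total items until the third success; negative binomial with r=3, p=0.112.
SD(Y) = √[r(1−p)/p²] = √(212.372449) = 14.573004

14.5730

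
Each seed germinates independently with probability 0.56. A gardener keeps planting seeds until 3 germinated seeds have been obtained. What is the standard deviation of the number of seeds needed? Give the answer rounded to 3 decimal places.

2.052

Y = total seeds until the third success; negative binomial with r=3, p=0.56.
SD(Y) = √[r(1−p)/p²] = √(4.20918) = 2.05163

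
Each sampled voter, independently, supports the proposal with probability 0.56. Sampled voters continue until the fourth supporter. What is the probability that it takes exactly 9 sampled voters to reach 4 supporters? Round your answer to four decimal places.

0.0908

Y = trial on which the fourth success occurs; negative binomial, r=4, p=0.56.
P(Y=9) = C(8,3) · p^4 · (1−p)^5
= 56 · 0.098345 · 0.016492 = 0.090825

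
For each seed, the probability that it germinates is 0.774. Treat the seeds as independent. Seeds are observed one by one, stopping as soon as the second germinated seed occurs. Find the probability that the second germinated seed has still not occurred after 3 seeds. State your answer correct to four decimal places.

Needing more than 3 seeds ⇔ fewer than 2 successes in the first 3. With X ~ Binomial(3, 0.774), P(Y > 3) = P(X ≤ 1).
  k=0: C(3,0)·0.774^0·0.226^3 = 0.011543
  k=1: C(3,1)·0.774^1·0.226^2 = 0.118598
P(X ≤ 1) = 0.130142

0.1301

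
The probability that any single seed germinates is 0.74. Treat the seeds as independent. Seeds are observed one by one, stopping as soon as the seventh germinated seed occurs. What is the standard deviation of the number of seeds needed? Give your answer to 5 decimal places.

1.82307

Y = total seeds until the seventh success; negative binomial with r=7, p=0.74.
SD(Y) = √[r(1−p)/p²] = √(3.3235939) = 1.8230726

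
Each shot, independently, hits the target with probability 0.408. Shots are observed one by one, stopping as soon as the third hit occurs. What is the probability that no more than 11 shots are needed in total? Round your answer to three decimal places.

0.891

Finishing within 11 shots ⇔ at least 3 successes in the first 11. With X ~ Binomial(11, 0.408), P(Y ≤ 11) = 1 − P(X ≤ 2).
  k=0: C(11,0)·0.408^0·0.592^11 = 0.00313
  k=1: C(11,1)·0.408^1·0.592^10 = 0.02373
  k=2: C(11,2)·0.408^2·0.592^9 = 0.08177
1 − 0.10863 = 0.89137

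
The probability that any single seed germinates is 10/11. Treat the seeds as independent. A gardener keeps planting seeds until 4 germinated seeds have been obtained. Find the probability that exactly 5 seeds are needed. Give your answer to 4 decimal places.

0.2484

Y = trial on which the fourth success occurs; negative binomial, r=4, p=0.909091.
P(Y=5) = C(4,3) · p^4 · (1−p)^1
= 4 · 0.68301 · 0.090909 = 0.248369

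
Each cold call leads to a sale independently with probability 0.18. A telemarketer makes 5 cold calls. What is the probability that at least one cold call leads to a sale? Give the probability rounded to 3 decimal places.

P(at least one) = 1 − P(none) = 1 − (1 − 0.18)^5
= 1 − 0.37074 = 0.62926

0.629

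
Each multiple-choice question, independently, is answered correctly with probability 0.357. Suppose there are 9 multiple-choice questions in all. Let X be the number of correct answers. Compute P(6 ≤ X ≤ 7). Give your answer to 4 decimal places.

0.0572

X ~ Binomial(9, 0.357); P(6 ≤ X ≤ 7) = Σ C(9,k) p^k (1−p)^(9−k) over k:
  k=6: C(9,6)·0.357^6·0.643^3 = 0.046230
  k=7: C(9,7)·0.357^7·0.643^2 = 0.011000
Total = 0.057230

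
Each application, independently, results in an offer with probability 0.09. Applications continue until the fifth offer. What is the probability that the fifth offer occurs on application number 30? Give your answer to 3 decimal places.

Y = trial on which the fifth success occurs; negative binomial, r=5, p=0.09.
P(Y=30) = C(29,4) · p^5 · (1−p)^25
= 23751 · 5.9049e-06 · 0.094631 = 0.01327

0.013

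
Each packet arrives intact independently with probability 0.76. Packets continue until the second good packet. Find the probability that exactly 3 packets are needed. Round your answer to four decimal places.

Y = trial on which the second success occurs; negative binomial, r=2, p=0.76.
P(Y=3) = C(2,1) · p^2 · (1−p)^1
= 2 · 0.5776 · 0.24 = 0.277248

0.2772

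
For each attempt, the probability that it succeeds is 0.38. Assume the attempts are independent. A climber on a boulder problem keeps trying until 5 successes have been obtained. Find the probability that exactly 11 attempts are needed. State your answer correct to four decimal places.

Y = trial on which the fifth success occurs; negative binomial, r=5, p=0.38.
P(Y=11) = C(10,4) · p^5 · (1−p)^6
= 210 · 0.0079235 · 0.0568 = 0.094512

0.0945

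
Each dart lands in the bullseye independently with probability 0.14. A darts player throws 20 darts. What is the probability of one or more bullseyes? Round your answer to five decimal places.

P(at least one) = 1 − P(none) = 1 − (1 − 0.14)^20
= 1 − 0.0489744 = 0.9510256

0.95103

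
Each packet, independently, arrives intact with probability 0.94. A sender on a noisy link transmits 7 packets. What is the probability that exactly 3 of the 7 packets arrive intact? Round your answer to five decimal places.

X ~ Binomial(n=7, p=0.94).
P(X=3) = C(7,3) · p^3 · (1−p)^4
= 35 · 0.83058 · 1.296e-05 = 0.0003768

0.00038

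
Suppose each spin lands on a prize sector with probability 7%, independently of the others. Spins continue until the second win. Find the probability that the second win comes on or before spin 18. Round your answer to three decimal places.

0.362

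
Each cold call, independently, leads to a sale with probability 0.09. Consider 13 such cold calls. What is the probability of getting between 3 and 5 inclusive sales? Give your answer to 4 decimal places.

X ~ Binomial(13, 0.09); P(3 ≤ X ≤ 5) = Σ C(13,k) p^k (1−p)^(13−k) over k:
  k=3: C(13,3)·0.09^3·0.91^10 = 0.081191
  k=4: C(13,4)·0.09^4·0.91^9 = 0.020075
  k=5: C(13,5)·0.09^5·0.91^8 = 0.003574
Total = 0.104839

0.1048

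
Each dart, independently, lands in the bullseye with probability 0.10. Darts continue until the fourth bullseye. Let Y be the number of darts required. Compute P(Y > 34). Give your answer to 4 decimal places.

Needing more than 34 darts ⇔ fewer than 4 successes in the first 34. With X ~ Binomial(34, 0.10), P(Y > 34) = P(X ≤ 3).
  k=0: C(34,0)·0.10^0·0.90^34 = 0.027813
  k=1: C(34,1)·0.10^1·0.90^33 = 0.105071
  k=2: C(34,2)·0.10^2·0.90^32 = 0.192630
  k=3: C(34,3)·0.10^3·0.90^31 = 0.228302
P(X ≤ 3) = 0.553815

0.5538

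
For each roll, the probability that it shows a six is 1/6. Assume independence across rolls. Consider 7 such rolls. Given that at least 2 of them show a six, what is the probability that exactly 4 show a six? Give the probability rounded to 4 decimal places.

0.0473

X ~ Binomial(7, 0.166667). Want P(X=4 | X≥2) = P(X=4) / P(X≥2).
P(X=4) = C(7,4)·0.166667^4·0.833333^3 = 0.015629
P(X≥2) = 1 − 0.279082 − 0.390714 = 0.330204
Ratio = 0.015629 / 0.330204 = 0.047330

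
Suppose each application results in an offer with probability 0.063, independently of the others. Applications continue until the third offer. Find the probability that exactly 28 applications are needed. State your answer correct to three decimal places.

0.017

Y = trial on which the third success occurs; negative binomial, r=3, p=0.063.
P(Y=28) = C(27,2) · p^3 · (1−p)^25
= 351 · 0.00025005 · 0.19656 = 0.01725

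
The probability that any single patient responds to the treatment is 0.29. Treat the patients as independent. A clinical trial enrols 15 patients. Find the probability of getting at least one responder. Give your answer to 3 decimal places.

0.994

P(at least one) = 1 − P(none) = 1 − (1 − 0.29)^15
= 1 − 0.00587 = 0.99413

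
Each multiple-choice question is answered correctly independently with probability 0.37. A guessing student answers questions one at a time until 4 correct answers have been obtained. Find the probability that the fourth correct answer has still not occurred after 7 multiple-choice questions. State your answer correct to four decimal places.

0.7659

Needing more than 7 multiple-choice questions ⇔ fewer than 4 successes in the first 7. With X ~ Binomial(7, 0.37), P(Y > 7) = P(X ≤ 3).
  k=0: C(7,0)·0.37^0·0.63^7 = 0.039390
  k=1: C(7,1)·0.37^1·0.63^6 = 0.161936
  k=2: C(7,2)·0.37^2·0.63^5 = 0.285316
  k=3: C(7,3)·0.37^3·0.63^4 = 0.279277
P(X ≤ 3) = 0.765918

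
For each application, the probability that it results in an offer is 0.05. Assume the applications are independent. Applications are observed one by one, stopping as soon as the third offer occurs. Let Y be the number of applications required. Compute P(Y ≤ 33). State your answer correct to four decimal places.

Finishing within 33 applications ⇔ at least 3 successes in the first 33. With X ~ Binomial(33, 0.05), P(Y ≤ 33) = 1 − P(X ≤ 2).
  k=0: C(33,0)·0.05^0·0.95^33 = 0.184026
  k=1: C(33,1)·0.05^1·0.95^32 = 0.319624
  k=2: C(33,2)·0.05^2·0.95^31 = 0.269157
1 − 0.772807 = 0.227193

0.2272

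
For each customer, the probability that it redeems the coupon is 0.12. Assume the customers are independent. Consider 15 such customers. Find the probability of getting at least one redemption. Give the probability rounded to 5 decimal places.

0.85303

P(at least one) = 1 − P(none) = 1 − (1 − 0.12)^15
= 1 − 0.1469739 = 0.8530261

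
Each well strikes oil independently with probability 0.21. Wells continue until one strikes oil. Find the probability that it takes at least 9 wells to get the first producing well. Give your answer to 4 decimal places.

Y = number of wells to the first success; geometric, p = 0.21.
P(Y > 8) = P(first 8 all fail) = (1−p)^8 = 0.151711

0.1517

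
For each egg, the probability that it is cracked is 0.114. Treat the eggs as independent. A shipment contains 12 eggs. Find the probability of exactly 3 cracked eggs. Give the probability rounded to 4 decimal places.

X ~ Binomial(n=12, p=0.114).
P(X=3) = C(12,3) · p^3 · (1−p)^9
= 220 · 0.0014815 · 0.33644 = 0.109658

0.1097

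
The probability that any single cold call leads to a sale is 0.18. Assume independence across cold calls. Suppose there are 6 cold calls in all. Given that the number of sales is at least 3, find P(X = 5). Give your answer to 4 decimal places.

0.0123

X ~ Binomial(6, 0.18). Want P(X=5 | X≥3) = P(X=5) / P(X≥3).
P(X=5) = C(6,5)·0.18^5·0.82^1 = 0.000930
P(X≥3) = 1 − 0.304007 − 0.400399 − 0.219731 = 0.075863
Ratio = 0.000930 / 0.075863 = 0.012255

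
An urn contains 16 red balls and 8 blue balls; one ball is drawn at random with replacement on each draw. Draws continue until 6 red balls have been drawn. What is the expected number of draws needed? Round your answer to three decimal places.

9.000

Y = total draws until the sixth success; negative binomial with r=6, p=0.666667.
E[Y] = r / p = 6 / 0.666667 = 9.00000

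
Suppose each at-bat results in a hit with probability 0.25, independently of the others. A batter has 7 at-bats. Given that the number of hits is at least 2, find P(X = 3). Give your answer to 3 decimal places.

0.312

X ~ Binomial(7, 0.25). Want P(X=3 | X≥2) = P(X=3) / P(X≥2).
P(X=3) = C(7,3)·0.25^3·0.75^4 = 0.17303
P(X≥2) = 1 − 0.13348 − 0.31146 = 0.55505
Ratio = 0.17303 / 0.55505 = 0.31174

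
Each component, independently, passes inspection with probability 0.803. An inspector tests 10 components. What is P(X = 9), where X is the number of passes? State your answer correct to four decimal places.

0.2735

X ~ Binomial(n=10, p=0.803).
P(X=9) = C(10,9) · p^9 · (1−p)^1
= 10 · 0.13882 · 0.197 = 0.273468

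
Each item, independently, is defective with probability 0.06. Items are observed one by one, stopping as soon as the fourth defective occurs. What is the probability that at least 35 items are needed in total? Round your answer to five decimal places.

Needing more than 34 items ⇔ fewer than 4 successes in the first 34. With X ~ Binomial(34, 0.06), P(Y > 34) = P(X ≤ 3).
  k=0: C(34,0)·0.06^0·0.94^34 = 0.1219964
  k=1: C(34,1)·0.06^1·0.94^33 = 0.2647581
  k=2: C(34,2)·0.06^2·0.94^32 = 0.2788410
  k=3: C(34,3)·0.06^3·0.94^31 = 0.1898492
P(X ≤ 3) = 0.8554448

0.85544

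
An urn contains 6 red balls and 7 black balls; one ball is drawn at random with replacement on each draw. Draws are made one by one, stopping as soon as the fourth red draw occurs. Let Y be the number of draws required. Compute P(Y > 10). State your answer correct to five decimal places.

Needing more than 10 draws ⇔ fewer than 4 successes in the first 10. With X ~ Binomial(10, 0.461538), P(Y > 10) = P(X ≤ 3).
  k=0: C(10,0)·0.461538^0·0.538462^10 = 0.0020490
  k=1: C(10,1)·0.461538^1·0.538462^9 = 0.0175631
  k=2: C(10,2)·0.461538^2·0.538462^8 = 0.0677432
  k=3: C(10,3)·0.461538^3·0.538462^7 = 0.1548416
P(X ≤ 3) = 0.2421969

0.24220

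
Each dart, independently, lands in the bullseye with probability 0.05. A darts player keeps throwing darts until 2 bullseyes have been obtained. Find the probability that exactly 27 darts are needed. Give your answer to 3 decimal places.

0.018

Y = trial on which the second success occurs; negative binomial, r=2, p=0.05.
P(Y=27) = C(26,1) · p^2 · (1−p)^25
= 26 · 0.0025 · 0.27739 = 0.01803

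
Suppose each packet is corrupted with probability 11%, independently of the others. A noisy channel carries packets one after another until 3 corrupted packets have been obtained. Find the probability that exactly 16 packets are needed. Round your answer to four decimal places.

0.0307

Y = trial on which the third success occurs; negative binomial, r=3, p=0.11.
P(Y=16) = C(15,2) · p^3 · (1−p)^13
= 105 · 0.001331 · 0.21982 = 0.030721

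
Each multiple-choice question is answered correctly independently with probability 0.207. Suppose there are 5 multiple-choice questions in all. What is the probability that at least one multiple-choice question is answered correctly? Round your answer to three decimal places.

P(at least one) = 1 − P(none) = 1 − (1 − 0.207)^5
= 1 − 0.31359 = 0.68641

0.686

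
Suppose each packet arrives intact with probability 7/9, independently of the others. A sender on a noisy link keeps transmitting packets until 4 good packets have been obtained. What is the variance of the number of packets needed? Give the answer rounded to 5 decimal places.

1.46939

Y = total packets until the fourth success; negative binomial with r=4, p=0.777778.
Var(Y) = r(1−p)/p² = 4·0.222222 / 0.777778² = 1.4693878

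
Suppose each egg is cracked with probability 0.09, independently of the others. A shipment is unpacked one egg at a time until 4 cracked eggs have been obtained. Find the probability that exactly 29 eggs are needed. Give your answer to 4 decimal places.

Y = trial on which the fourth success occurs; negative binomial, r=4, p=0.09.
P(Y=29) = C(28,3) · p^4 · (1−p)^25
= 3276 · 6.561e-05 · 0.094631 = 0.020340

0.0203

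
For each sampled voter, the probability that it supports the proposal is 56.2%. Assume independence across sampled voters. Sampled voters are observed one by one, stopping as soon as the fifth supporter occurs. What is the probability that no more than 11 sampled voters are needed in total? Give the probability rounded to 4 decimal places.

Finishing within 11 sampled voters ⇔ at least 5 successes in the first 11. With X ~ Binomial(11, 0.562), P(Y ≤ 11) = 1 − P(X ≤ 4).
  k=0: C(11,0)·0.562^0·0.438^11 = 0.000114
  k=1: C(11,1)·0.562^1·0.438^10 = 0.001606
  k=2: C(11,2)·0.562^2·0.438^9 = 0.010306
  k=3: C(11,3)·0.562^3·0.438^8 = 0.039672
  k=4: C(11,4)·0.562^4·0.438^7 = 0.101807
1 − 0.153506 = 0.846494

0.8465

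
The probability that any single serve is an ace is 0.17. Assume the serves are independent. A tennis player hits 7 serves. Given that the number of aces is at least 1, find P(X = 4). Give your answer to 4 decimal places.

0.0229

X ~ Binomial(7, 0.17). Want P(X=4 | X≥1) = P(X=4) / P(X≥1).
P(X=4) = C(7,4)·0.17^4·0.83^3 = 0.016715
P(X≥1) = 1 − 0.271361 = 0.728639
Ratio = 0.016715 / 0.728639 = 0.022940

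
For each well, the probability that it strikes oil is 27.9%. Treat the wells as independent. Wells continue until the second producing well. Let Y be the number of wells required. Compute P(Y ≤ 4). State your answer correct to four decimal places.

Finishing within 4 wells ⇔ at least 2 successes in the first 4. With X ~ Binomial(4, 0.279), P(Y ≤ 4) = 1 − P(X ≤ 1).
  k=0: C(4,0)·0.279^0·0.721^4 = 0.270235
  k=1: C(4,1)·0.279^1·0.721^3 = 0.418283
1 − 0.688517 = 0.311483

0.3115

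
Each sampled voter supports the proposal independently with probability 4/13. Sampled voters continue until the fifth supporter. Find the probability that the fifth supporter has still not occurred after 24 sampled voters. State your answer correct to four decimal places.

Needing more than 24 sampled voters ⇔ fewer than 5 successes in the first 24. With X ~ Binomial(24, 0.307692), P(Y > 24) = P(X ≤ 4).
  k=0: C(24,0)·0.307692^0·0.692308^24 = 0.000147
  k=1: C(24,1)·0.307692^1·0.692308^23 = 0.001568
  k=2: C(24,2)·0.307692^2·0.692308^22 = 0.008012
  k=3: C(24,3)·0.307692^3·0.692308^21 = 0.026112
  k=4: C(24,4)·0.307692^4·0.692308^20 = 0.060928
P(X ≤ 4) = 0.096767

0.0968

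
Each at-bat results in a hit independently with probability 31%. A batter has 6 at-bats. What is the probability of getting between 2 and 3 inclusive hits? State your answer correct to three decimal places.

0.522

X ~ Binomial(6, 0.31); P(2 ≤ X ≤ 3) = Σ C(6,k) p^k (1−p)^(6−k) over k:
  k=2: C(6,2)·0.31^2·0.69^4 = 0.32675
  k=3: C(6,3)·0.31^3·0.69^3 = 0.19573
Total = 0.52248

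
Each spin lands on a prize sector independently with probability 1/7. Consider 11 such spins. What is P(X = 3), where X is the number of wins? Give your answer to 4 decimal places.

0.1402

X ~ Binomial(n=11, p=0.142857).
P(X=3) = C(11,3) · p^3 · (1−p)^8
= 165 · 0.0029155 · 0.29136 = 0.140157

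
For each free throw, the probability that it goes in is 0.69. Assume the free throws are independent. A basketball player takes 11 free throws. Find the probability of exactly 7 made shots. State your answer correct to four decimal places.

X ~ Binomial(n=11, p=0.69).
P(X=7) = C(11,7) · p^7 · (1−p)^4
= 330 · 0.074464 · 0.0092352 = 0.226936

0.2269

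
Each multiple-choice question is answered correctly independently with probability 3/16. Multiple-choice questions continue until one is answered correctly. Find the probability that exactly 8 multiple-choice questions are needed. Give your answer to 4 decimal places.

Geometric (trials to first success), p = 0.1875.
P(Y = 8) = (1−p)^7 · p = 0.23376 · 0.1875 = 0.043829

0.0438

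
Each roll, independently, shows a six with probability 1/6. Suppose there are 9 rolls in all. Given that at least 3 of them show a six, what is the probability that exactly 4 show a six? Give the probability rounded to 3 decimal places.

X ~ Binomial(9, 0.166667). Want P(X=4 | X≥3) = P(X=4) / P(X≥3).
P(X=4) = C(9,4)·0.166667^4·0.833333^5 = 0.03907
P(X≥3) = 1 − 0.19381 − 0.34885 − 0.27908 = 0.17826
Ratio = 0.03907 / 0.17826 = 0.21918

0.219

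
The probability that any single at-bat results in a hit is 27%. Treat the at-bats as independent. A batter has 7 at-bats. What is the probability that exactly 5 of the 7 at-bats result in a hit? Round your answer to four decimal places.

0.0161

X ~ Binomial(n=7, p=0.27).
P(X=5) = C(7,5) · p^5 · (1−p)^2
= 21 · 0.0014349 · 0.5329 = 0.016058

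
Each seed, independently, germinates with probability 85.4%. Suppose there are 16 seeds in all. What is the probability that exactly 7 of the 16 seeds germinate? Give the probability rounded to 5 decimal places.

X ~ Binomial(n=16, p=0.854).
P(X=7) = C(16,7) · p^7 · (1−p)^9
= 11440 · 0.33129 · 3.0142e-08 = 0.0001142

0.00011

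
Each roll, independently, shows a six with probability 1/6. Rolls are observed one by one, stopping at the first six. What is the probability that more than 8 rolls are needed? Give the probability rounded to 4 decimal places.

Y = number of rolls to the first success; geometric, p = 0.166667.
P(Y > 8) = P(first 8 all fail) = (1−p)^8 = 0.232568

0.2326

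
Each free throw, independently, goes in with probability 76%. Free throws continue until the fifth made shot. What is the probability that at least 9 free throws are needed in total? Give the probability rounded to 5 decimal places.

0.10044

Needing more than 8 free throws ⇔ fewer than 5 successes in the first 8. With X ~ Binomial(8, 0.76), P(Y > 8) = P(X ≤ 4).
  k=0: C(8,0)·0.76^0·0.24^8 = 0.0000110
  k=1: C(8,1)·0.76^1·0.24^7 = 0.0002789
  k=2: C(8,2)·0.76^2·0.24^6 = 0.0030907
  k=3: C(8,3)·0.76^3·0.24^5 = 0.0195742
  k=4: C(8,4)·0.76^4·0.24^4 = 0.0774814
P(X ≤ 4) = 0.1004362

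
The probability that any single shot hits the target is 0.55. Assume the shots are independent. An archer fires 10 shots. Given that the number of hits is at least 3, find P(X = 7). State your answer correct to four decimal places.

X ~ Binomial(10, 0.55). Want P(X=7 | X≥3) = P(X=7) / P(X≥3).
P(X=7) = C(10,7)·0.55^7·0.45^3 = 0.166478
P(X≥3) = 1 − 0.000341 − 0.004162 − 0.022890 = 0.972608
Ratio = 0.166478 / 0.972608 = 0.171167

0.1712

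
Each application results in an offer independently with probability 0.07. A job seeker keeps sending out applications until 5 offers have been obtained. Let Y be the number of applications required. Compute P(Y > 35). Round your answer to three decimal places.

0.905

Needing more than 35 applications ⇔ fewer than 5 successes in the first 35. With X ~ Binomial(35, 0.07), P(Y > 35) = P(X ≤ 4).
  k=0: C(35,0)·0.07^0·0.93^35 = 0.07887
  k=1: C(35,1)·0.07^1·0.93^34 = 0.20777
  k=2: C(35,2)·0.07^2·0.93^33 = 0.26586
  k=3: C(35,3)·0.07^3·0.93^32 = 0.22012
  k=4: C(35,4)·0.07^4·0.93^31 = 0.13254
P(X ≤ 4) = 0.90516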